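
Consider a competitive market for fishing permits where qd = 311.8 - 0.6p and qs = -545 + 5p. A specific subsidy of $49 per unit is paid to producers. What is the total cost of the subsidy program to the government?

Government cost = $12066.25

Pre-subsidy: 311.8 - 0.6p = -545 + 5p gives p* = 153, q* = 220.
With the subsidy, sellers receive ps = pb + 49 for each unit, where pb is the price buyers pay.
Supply in terms of pb becomes qs = -545 + 5(pb + 49) = -300 + 5pb. Setting this equal to demand: 311.8 - 0.6pb = -300 + 5pb, so pb = 109.25.
Sellers receive ps = 109.25 + 49 = 158.25; q' = 311.8 − 0.6·109.25 = 246.25.
Government outlay = subsidy × quantity = 49 × 246.25 = 12066.25.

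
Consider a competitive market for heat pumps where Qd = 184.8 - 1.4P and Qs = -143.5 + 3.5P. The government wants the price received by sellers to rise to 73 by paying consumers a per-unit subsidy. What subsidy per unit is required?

Required subsidy s = 21 per unit

At a seller price of 73, quantity supplied is -143.5 + 3.5·73 = 112.
Buyers absorb 112 only when they pay Pb with 184.8 − 1.4·Pb = 112, i.e. Pb = 52.
s = Ps − Pb = 73 − 52 = 21.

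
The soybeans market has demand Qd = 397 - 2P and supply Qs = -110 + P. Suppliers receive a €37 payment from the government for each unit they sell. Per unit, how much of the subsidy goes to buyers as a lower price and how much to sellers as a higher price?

Buyers gain 37/3 per unit; sellers gain 74/3 per unit

Pre-subsidy: 397 - 2P = -110 + P gives P* = 169, Q* = 59.
With the subsidy, sellers receive Ps = Pb + 37 for each unit, where Pb is the price buyers pay.
Supply in terms of Pb becomes Qs = -110 + 1(Pb + 37) = -73 + Pb. Setting this equal to demand: 397 - 2Pb = -73 + Pb, so Pb = 470/3.
Sellers receive Ps = 470/3 + 37 = 581/3; Q' = 397 − 2·(470/3) = 251/3.
Buyers' price falls by P* − Pb = 169 − 470/3 = 37/3; sellers' price rises by Ps − P* = 581/3 − 169 = 74/3.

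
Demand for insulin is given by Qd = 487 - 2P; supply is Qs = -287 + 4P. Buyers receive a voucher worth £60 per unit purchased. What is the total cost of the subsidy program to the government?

Government cost = £18540

Pre-subsidy: 487 - 2P = -287 + 4P gives P* = 129, Q* = 229.
With the rebate, buyers effectively pay Pb = Ps − 60, where Ps is the price sellers receive.
Demand in terms of Ps becomes Qd = 487 − 2(Ps − 60) = 607 - 2Ps. Setting this equal to supply: 607 - 2Ps = -287 + 4Ps, so Ps = 149.
Buyers pay Pb = 149 − 60 = 89; Q' = -287 + 4·149 = 309.
Government outlay = subsidy × quantity = 60 × 309 = 18540.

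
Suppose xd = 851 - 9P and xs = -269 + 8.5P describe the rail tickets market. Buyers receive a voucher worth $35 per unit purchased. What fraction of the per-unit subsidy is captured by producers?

Pre-subsidy: 851 - 9P = -269 + 8.5P gives P* = 64, x* = 275.
With the rebate, buyers effectively pay Pb = Ps − 35, where Ps is the price sellers receive.
Demand in terms of Ps becomes xd = 851 − 9(Ps − 35) = 1166 - 9Ps. Setting this equal to supply: 1166 - 9Ps = -269 + 8.5Ps, so Ps = 82.
Buyers pay Pb = 82 − 35 = 47; x' = -269 + 8.5·82 = 428.
Buyers' price falls by P* − Pb = 64 − 47 = 17; sellers' price rises by Ps − P* = 82 − 64 = 18.
So producers capture 18/35 = 18/35 of each unit of subsidy.

Producer share = 18/35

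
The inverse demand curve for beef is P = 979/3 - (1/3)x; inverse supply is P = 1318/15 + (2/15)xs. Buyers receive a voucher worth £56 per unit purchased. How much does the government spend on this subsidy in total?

Government cost = £35336

Pre-subsidy: 979/3 - (1/3)x = 1318/15 + (2/15)x gives x* = 511 and P* = 156.
With the rebate, buyers effectively pay Pb = Ps − 56, where Ps is the price sellers receive.
On the curves, Pb = 979/3 - (1/3)x and Ps = 1318/15 + (2/15)x; the wedge Ps − Pb = 56 gives 1318/15 + (2/15)x − (979/3 - (1/3)x) = 56, so x' = 631.
Then Pb = 979/3 − (1/3)·631 = 116 and Ps = 1318/15 + (2/15)·631 = 172.
Government outlay = subsidy × quantity = 56 × 631 = 35336.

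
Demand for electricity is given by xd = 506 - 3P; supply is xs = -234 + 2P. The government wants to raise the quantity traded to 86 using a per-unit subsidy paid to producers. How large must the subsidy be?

Required subsidy s = 20 per unit

At x = 86, invert demand for the buyer price: Pb = (506 − 86)/3 = 140; invert supply for the seller price: Ps = (86 − (-234))/2 = 160.
The subsidy must fill the gap: s = Ps − Pb = 160 − 140 = 20.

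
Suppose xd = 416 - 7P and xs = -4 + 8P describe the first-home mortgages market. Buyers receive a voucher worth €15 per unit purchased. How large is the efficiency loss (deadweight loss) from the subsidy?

Pre-subsidy: 416 - 7P = -4 + 8P gives P* = 28, x* = 220.
With the rebate, buyers effectively pay Pb = Ps − 15, where Ps is the price sellers receive.
Demand in terms of Ps becomes xd = 416 − 7(Ps − 15) = 521 - 7Ps. Setting this equal to supply: 521 - 7Ps = -4 + 8Ps, so Ps = 35.
Buyers pay Pb = 35 − 15 = 20; x' = -4 + 8·35 = 276.
The subsidy expands output by 276 − 220 = 56 past the efficient level; on those units the gap between marginal cost and willingness to pay runs from 0 up to 15.
DWL = ½ × 15 × 56 = 420.

Deadweight loss = €420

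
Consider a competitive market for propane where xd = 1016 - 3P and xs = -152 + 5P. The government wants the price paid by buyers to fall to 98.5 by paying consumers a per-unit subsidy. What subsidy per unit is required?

At a buyer price of 98.5, quantity demanded is 1016 − 3·98.5 = 720.5.
Sellers supply 720.5 only when they receive Ps with -152 + 5·Ps = 720.5, i.e. Ps = 174.5.
s = Ps − Pb = 174.5 − 98.5 = 76.

Required subsidy s = 76 per unit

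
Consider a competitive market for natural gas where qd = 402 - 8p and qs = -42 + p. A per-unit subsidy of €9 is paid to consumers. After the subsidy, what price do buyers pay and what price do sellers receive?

Pre-subsidy: 402 - 8p = -42 + p gives p* = 148/3, q* = 22/3.
With the rebate, buyers effectively pay pb = ps − 9, where ps is the price sellers receive.
Demand in terms of ps becomes qd = 402 − 8(ps − 9) = 474 - 8ps. Setting this equal to supply: 474 - 8ps = -42 + ps, so ps = 172/3.
Buyers pay pb = 172/3 − 9 = 145/3; q' = -42 + 1·(172/3) = 46/3.

Buyers pay 145/3; sellers receive 172/3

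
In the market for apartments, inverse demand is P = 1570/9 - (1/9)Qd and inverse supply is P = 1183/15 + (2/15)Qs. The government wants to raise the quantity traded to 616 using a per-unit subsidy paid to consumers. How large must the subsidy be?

At Q = 616, from the demand curve buyers pay Pb = 1570/9 − (1/9)·616 = 106; from the supply curve sellers need Ps = 1183/15 + (2/15)·616 = 161.
The subsidy must fill the gap: s = Ps − Pb = 161 − 106 = 55.

Required subsidy s = 55 per unit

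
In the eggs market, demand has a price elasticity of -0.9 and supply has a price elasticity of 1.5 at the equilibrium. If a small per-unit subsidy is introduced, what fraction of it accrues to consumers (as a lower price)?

Consumer share = 0.625

For a small subsidy around the equilibrium, the benefit split depends on the relative slopes, which at a point are proportional to the elasticities.
Buyer share = εs/(εs + |εd|) = 1.5/(1.5 + 0.9) = 0.625; seller share = |εd|/(εs + |εd|) = 0.375.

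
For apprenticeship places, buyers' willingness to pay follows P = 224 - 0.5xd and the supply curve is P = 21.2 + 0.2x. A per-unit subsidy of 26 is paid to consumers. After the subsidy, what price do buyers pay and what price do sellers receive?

Buyers pay 424/7; sellers receive 606/7

Pre-subsidy: 224 - 0.5x = 21.2 + 0.2x gives x* = 2028/7 and P* = 554/7.
With the rebate, buyers effectively pay Pb = Ps − 26, where Ps is the price sellers receive.
On the curves, Pb = 224 - 0.5x and Ps = 21.2 + 0.2x; the wedge Ps − Pb = 26 gives 21.2 + 0.2x − (224 - 0.5x) = 26, so x' = 2288/7.
Then Pb = 224 − 0.5·(2288/7) = 424/7 and Ps = 21.2 + 0.2·(2288/7) = 606/7.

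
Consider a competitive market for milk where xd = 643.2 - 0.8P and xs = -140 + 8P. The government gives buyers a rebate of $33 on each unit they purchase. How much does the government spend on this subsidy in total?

Pre-subsidy: 643.2 - 0.8P = -140 + 8P gives P* = 89, x* = 572.
With the rebate, buyers effectively pay Pb = Ps − 33, where Ps is the price sellers receive.
Demand in terms of Ps becomes xd = 643.2 − 0.8(Ps − 33) = 669.6 - 0.8Ps. Setting this equal to supply: 669.6 - 0.8Ps = -140 + 8Ps, so Ps = 92.
Buyers pay Pb = 92 − 33 = 59; x' = -140 + 8·92 = 596.
Government outlay = subsidy × quantity = 33 × 596 = 19668.

Government cost = $19668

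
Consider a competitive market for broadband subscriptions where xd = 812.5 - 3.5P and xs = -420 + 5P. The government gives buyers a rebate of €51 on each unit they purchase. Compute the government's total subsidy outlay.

Pre-subsidy: 812.5 - 3.5P = -420 + 5P gives P* = 145, x* = 305.
With the rebate, buyers effectively pay Pb = Ps − 51, where Ps is the price sellers receive.
Demand in terms of Ps becomes xd = 812.5 − 3.5(Ps − 51) = 991 - 3.5Ps. Setting this equal to supply: 991 - 3.5Ps = -420 + 5Ps, so Ps = 166.
Buyers pay Pb = 166 − 51 = 115; x' = -420 + 5·166 = 410.
Government outlay = subsidy × quantity = 51 × 410 = 20910.

Government cost = €20910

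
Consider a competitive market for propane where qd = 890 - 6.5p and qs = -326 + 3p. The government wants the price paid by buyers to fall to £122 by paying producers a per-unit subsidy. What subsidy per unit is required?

Required subsidy s = £19 per unit

At a buyer price of 122, quantity demanded is 890 − 6.5·122 = 97.
Sellers supply 97 only when they receive ps with -326 + 3·ps = 97, i.e. ps = 141.
s = ps − pb = 141 − 122 = 19.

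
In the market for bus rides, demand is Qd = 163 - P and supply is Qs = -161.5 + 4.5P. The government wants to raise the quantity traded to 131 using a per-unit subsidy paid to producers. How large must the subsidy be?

At Q = 131, invert demand for the buyer price: Pb = (163 − 131)/1 = 32; invert supply for the seller price: Ps = (131 − (-161.5))/4.5 = 65.
The subsidy must fill the gap: s = Ps − Pb = 65 − 32 = 33.

Required subsidy s = 33 per unit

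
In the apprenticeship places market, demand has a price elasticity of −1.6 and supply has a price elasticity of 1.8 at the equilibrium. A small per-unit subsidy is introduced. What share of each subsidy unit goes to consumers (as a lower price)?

For a small subsidy around the equilibrium, the benefit split depends on the relative slopes, which at a point are proportional to the elasticities.
Buyer share = εs/(εs + |εd|) = 1.8/(1.8 + 1.6) = 9/17; seller share = |εd|/(εs + |εd|) = 8/17.

Consumer share = 9/17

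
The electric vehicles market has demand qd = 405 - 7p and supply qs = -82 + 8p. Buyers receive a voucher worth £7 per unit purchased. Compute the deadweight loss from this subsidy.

Pre-subsidy: 405 - 7p = -82 + 8p gives p* = 487/15, q* = 2666/15.
With the rebate, buyers effectively pay pb = ps − 7, where ps is the price sellers receive.
Demand in terms of ps becomes qd = 405 − 7(ps − 7) = 454 - 7ps. Setting this equal to supply: 454 - 7ps = -82 + 8ps, so ps = 536/15.
Buyers pay pb = 536/15 − 7 = 431/15; q' = -82 + 8·(536/15) = 3058/15.
The subsidy expands output by 3058/15 − 2666/15 = 392/15 past the efficient level; on those units the gap between marginal cost and willingness to pay runs from 0 up to 7.
DWL = ½ × 7 × 392/15 = 1372/15.

Deadweight loss = 1372/15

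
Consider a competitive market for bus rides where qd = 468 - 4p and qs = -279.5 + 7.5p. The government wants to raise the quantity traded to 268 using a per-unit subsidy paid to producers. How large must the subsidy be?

At q = 268, invert demand for the buyer price: pb = (468 − 268)/4 = 50; invert supply for the seller price: ps = (268 − (-279.5))/7.5 = 73.
The subsidy must fill the gap: s = ps − pb = 73 − 50 = 23.

Required subsidy s = 23 per unit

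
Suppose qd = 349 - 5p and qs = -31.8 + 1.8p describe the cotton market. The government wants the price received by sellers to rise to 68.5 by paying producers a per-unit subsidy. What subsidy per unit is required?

At a seller price of 68.5, quantity supplied is -31.8 + 1.8·68.5 = 91.5.
Buyers absorb 91.5 only when they pay pb with 349 − 5·pb = 91.5, i.e. pb = 51.5.
s = ps − pb = 68.5 − 51.5 = 17.

Required subsidy s = 17 per unit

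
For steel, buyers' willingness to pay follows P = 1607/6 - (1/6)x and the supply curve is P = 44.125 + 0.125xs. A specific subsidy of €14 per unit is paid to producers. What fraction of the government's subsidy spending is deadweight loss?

DWL / government spending = 24/815

Pre-subsidy: 1607/6 - (1/6)x = 44.125 + 0.125x gives x* = 767 and P* = 140.
With the subsidy, sellers receive Ps = Pb + 14 for each unit, where Pb is the price buyers pay.
On the curves, Pb = 1607/6 - (1/6)x and Ps = 44.125 + 0.125x; the wedge Ps − Pb = 14 gives 44.125 + 0.125x − (1607/6 - (1/6)x) = 14, so x' = 815.
Then Pb = 1607/6 − (1/6)·815 = 132 and Ps = 44.125 + 0.125·815 = 146.
ΔCS = ½(767 + 815)(140 − 132) = 6328; ΔPS = ½(767 + 815)(146 − 140) = 4746.
Government spending = 14 × 815 = 11410.
DWL = ½ × 14 × (815 − 767) = 336; fraction = 336 / 11410 = 24/815.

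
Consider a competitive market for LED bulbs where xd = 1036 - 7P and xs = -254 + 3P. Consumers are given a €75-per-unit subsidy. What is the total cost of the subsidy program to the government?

Government cost = €21787.5

Pre-subsidy: 1036 - 7P = -254 + 3P gives P* = 129, x* = 133.
With the rebate, buyers effectively pay Pb = Ps − 75, where Ps is the price sellers receive.
Demand in terms of Ps becomes xd = 1036 − 7(Ps − 75) = 1561 - 7Ps. Setting this equal to supply: 1561 - 7Ps = -254 + 3Ps, so Ps = 181.5.
Buyers pay Pb = 181.5 − 75 = 106.5; x' = -254 + 3·181.5 = 290.5.
Government outlay = subsidy × quantity = 75 × 290.5 = 21787.5.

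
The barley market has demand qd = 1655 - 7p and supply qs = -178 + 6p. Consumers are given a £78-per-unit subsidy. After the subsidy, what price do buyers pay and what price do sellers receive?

Pre-subsidy: 1655 - 7p = -178 + 6p gives p* = 141, q* = 668.
With the rebate, buyers effectively pay pb = ps − 78, where ps is the price sellers receive.
Demand in terms of ps becomes qd = 1655 − 7(ps − 78) = 2201 - 7ps. Setting this equal to supply: 2201 - 7ps = -178 + 6ps, so ps = 183.
Buyers pay pb = 183 − 78 = 105; q' = -178 + 6·183 = 920.

Buyers pay £105; sellers receive £183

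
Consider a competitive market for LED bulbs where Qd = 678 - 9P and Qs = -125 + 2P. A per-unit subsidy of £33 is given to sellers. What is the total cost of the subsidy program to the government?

Government cost = £2475

Pre-subsidy: 678 - 9P = -125 + 2P gives P* = 73, Q* = 21.
With the subsidy, sellers receive Ps = Pb + 33 for each unit, where Pb is the price buyers pay.
Supply in terms of Pb becomes Qs = -125 + 2(Pb + 33) = -59 + 2Pb. Setting this equal to demand: 678 - 9Pb = -59 + 2Pb, so Pb = 67.
Sellers receive Ps = 67 + 33 = 100; Q' = 678 − 9·67 = 75.
Government outlay = subsidy × quantity = 33 × 75 = 2475.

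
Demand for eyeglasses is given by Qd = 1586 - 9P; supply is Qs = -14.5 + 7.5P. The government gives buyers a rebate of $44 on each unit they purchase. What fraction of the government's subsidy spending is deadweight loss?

DWL / government spending = 90/893

Pre-subsidy: 1586 - 9P = -14.5 + 7.5P gives P* = 97, Q* = 713.
With the rebate, buyers effectively pay Pb = Ps − 44, where Ps is the price sellers receive.
Demand in terms of Ps becomes Qd = 1586 − 9(Ps − 44) = 1982 - 9Ps. Setting this equal to supply: 1982 - 9Ps = -14.5 + 7.5Ps, so Ps = 121.
Buyers pay Pb = 121 − 44 = 77; Q' = -14.5 + 7.5·121 = 893.
ΔCS = ½(713 + 893)(97 − 77) = 16060; ΔPS = ½(713 + 893)(121 − 97) = 19272.
Government spending = 44 × 893 = 39292.
DWL = ½ × 44 × (893 − 713) = 3960; fraction = 3960 / 39292 = 90/893.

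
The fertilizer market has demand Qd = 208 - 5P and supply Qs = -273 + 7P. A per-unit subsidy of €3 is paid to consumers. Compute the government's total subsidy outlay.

Government cost = €49

Pre-subsidy: 208 - 5P = -273 + 7P gives P* = 481/12, Q* = 91/12.
With the rebate, buyers effectively pay Pb = Ps − 3, where Ps is the price sellers receive.
Demand in terms of Ps becomes Qd = 208 − 5(Ps − 3) = 223 - 5Ps. Setting this equal to supply: 223 - 5Ps = -273 + 7Ps, so Ps = 124/3.
Buyers pay Pb = 124/3 − 3 = 115/3; Q' = -273 + 7·(124/3) = 49/3.
Government outlay = subsidy × quantity = 3 × 49/3 = 49.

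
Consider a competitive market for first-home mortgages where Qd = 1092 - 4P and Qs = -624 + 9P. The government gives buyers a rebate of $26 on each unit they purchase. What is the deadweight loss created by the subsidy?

Deadweight loss = $936

Pre-subsidy: 1092 - 4P = -624 + 9P gives P* = 132, Q* = 564.
With the rebate, buyers effectively pay Pb = Ps − 26, where Ps is the price sellers receive.
Demand in terms of Ps becomes Qd = 1092 − 4(Ps − 26) = 1196 - 4Ps. Setting this equal to supply: 1196 - 4Ps = -624 + 9Ps, so Ps = 140.
Buyers pay Pb = 140 − 26 = 114; Q' = -624 + 9·140 = 636.
The subsidy expands output by 636 − 564 = 72 past the efficient level; on those units the gap between marginal cost and willingness to pay runs from 0 up to 26.
DWL = ½ × 26 × 72 = 936.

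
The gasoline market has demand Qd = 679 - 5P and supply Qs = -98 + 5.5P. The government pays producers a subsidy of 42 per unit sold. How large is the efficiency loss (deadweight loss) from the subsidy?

Pre-subsidy: 679 - 5P = -98 + 5.5P gives P* = 74, Q* = 309.
With the subsidy, sellers receive Ps = Pb + 42 for each unit, where Pb is the price buyers pay.
Supply in terms of Pb becomes Qs = -98 + 5.5(Pb + 42) = 133 + 5.5Pb. Setting this equal to demand: 679 - 5Pb = 133 + 5.5Pb, so Pb = 52.
Sellers receive Ps = 52 + 42 = 94; Q' = 679 − 5·52 = 419.
The subsidy expands output by 419 − 309 = 110 past the efficient level; on those units the gap between marginal cost and willingness to pay runs from 0 up to 42.
DWL = ½ × 42 × 110 = 2310.

Deadweight loss = 2310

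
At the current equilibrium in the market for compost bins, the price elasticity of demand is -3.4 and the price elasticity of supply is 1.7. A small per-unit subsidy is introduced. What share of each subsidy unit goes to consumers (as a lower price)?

For a small subsidy around the equilibrium, the benefit split depends on the relative slopes, which at a point are proportional to the elasticities.
Buyer share = εs/(εs + |εd|) = 1.7/(1.7 + 3.4) = 1/3; seller share = |εd|/(εs + |εd|) = 2/3.

Consumer share = 1/3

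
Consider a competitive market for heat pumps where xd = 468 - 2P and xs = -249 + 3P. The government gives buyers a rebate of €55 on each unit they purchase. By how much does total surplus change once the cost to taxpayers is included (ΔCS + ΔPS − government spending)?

Pre-subsidy: 468 - 2P = -249 + 3P gives P* = 143.4, x* = 181.2.
With the rebate, buyers effectively pay Pb = Ps − 55, where Ps is the price sellers receive.
Demand in terms of Ps becomes xd = 468 − 2(Ps − 55) = 578 - 2Ps. Setting this equal to supply: 578 - 2Ps = -249 + 3Ps, so Ps = 165.4.
Buyers pay Pb = 165.4 − 55 = 110.4; x' = -249 + 3·165.4 = 247.2.
ΔCS = ½(181.2 + 247.2)(143.4 − 110.4) = 7068.6; ΔPS = ½(181.2 + 247.2)(165.4 − 143.4) = 4712.4.
Government spending = 55 × 247.2 = 13596.
Net change = 7068.6 + 4712.4 − 13596 = -1815. The loss equals the DWL triangle ½·55·66.

Net change in total surplus = -€1815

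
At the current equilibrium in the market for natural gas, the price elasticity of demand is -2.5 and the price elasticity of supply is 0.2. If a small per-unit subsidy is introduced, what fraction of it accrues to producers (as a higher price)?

Producer share = 25/27

For a small subsidy around the equilibrium, the benefit split depends on the relative slopes, which at a point are proportional to the elasticities.
Buyer share = εs/(εs + |εd|) = 0.2/(0.2 + 2.5) = 2/27; seller share = |εd|/(εs + |εd|) = 25/27.
So producers capture 25/27 of the subsidy.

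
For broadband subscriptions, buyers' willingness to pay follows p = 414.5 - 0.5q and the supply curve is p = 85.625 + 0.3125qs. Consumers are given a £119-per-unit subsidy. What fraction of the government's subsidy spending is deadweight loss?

Pre-subsidy: 414.5 - 0.5q = 85.625 + 0.3125q gives q* = 5262/13 and p* = 5515/26.
With the rebate, buyers effectively pay pb = ps − 119, where ps is the price sellers receive.
On the curves, pb = 414.5 - 0.5q and ps = 85.625 + 0.3125q; the wedge ps − pb = 119 gives 85.625 + 0.3125q − (414.5 - 0.5q) = 119, so q' = 7166/13.
Then pb = 414.5 − 0.5·(7166/13) = 3611/26 and ps = 85.625 + 0.3125·(7166/13) = 6705/26.
ΔCS = ½(5262/13 + 7166/13)(5515/26 − 3611/26) = 455056/13; ΔPS = ½(5262/13 + 7166/13)(6705/26 − 5515/26) = 284410/13.
Government spending = 119 × 7166/13 = 852754/13.
DWL = ½ × 119 × (7166/13 − 5262/13) = 113288/13; fraction = (113288/13) / (852754/13) = 476/3583.

DWL / government spending = 476/3583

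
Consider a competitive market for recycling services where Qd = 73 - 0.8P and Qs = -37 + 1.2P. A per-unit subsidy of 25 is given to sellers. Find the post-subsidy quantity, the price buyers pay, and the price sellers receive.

Pre-subsidy: 73 - 0.8P = -37 + 1.2P gives P* = 55, Q* = 29.
With the subsidy, sellers receive Ps = Pb + 25 for each unit, where Pb is the price buyers pay.
Supply in terms of Pb becomes Qs = -37 + 1.2(Pb + 25) = -7 + 1.2Pb. Setting this equal to demand: 73 - 0.8Pb = -7 + 1.2Pb, so Pb = 40.
Sellers receive Ps = 40 + 25 = 65; Q' = 73 − 0.8·40 = 41.

Q' = 41; buyers pay 40; sellers receive 65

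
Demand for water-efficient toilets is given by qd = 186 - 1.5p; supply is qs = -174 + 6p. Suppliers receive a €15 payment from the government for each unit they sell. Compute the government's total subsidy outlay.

Government cost = €1980

Pre-subsidy: 186 - 1.5p = -174 + 6p gives p* = 48, q* = 114.
With the subsidy, sellers receive ps = pb + 15 for each unit, where pb is the price buyers pay.
Supply in terms of pb becomes qs = -174 + 6(pb + 15) = -84 + 6pb. Setting this equal to demand: 186 - 1.5pb = -84 + 6pb, so pb = 36.
Sellers receive ps = 36 + 15 = 51; q' = 186 − 1.5·36 = 132.
Government outlay = subsidy × quantity = 15 × 132 = 1980.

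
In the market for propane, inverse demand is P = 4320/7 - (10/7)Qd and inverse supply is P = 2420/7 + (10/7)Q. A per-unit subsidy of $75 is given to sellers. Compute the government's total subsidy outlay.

Government cost = $9093.75

Pre-subsidy: 4320/7 - (10/7)Q = 2420/7 + (10/7)Q gives Q* = 95 and P* = 3370/7.
With the subsidy, sellers receive Ps = Pb + 75 for each unit, where Pb is the price buyers pay.
On the curves, Pb = 4320/7 - (10/7)Q and Ps = 2420/7 + (10/7)Q; the wedge Ps − Pb = 75 gives 2420/7 + (10/7)Q − (4320/7 - (10/7)Q) = 75, so Q' = 121.25.
Then Pb = 4320/7 − (10/7)·121.25 = 6215/14 and Ps = 2420/7 + (10/7)·121.25 = 7265/14.
Government outlay = subsidy × quantity = 75 × 121.25 = 9093.75.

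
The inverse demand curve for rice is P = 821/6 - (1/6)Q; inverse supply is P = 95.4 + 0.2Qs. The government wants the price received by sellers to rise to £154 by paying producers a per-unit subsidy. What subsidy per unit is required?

At a seller price of 154, quantity supplied is -477 + 5·154 = 293.
Buyers absorb 293 only when they pay Pb = 821/6 − (1/6)·293 = 88.
s = Ps − Pb = 154 − 88 = 66.

Required subsidy s = £66 per unit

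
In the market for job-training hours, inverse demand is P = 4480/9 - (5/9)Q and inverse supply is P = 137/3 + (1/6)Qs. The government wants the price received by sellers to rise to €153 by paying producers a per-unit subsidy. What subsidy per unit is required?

Required subsidy s = €13 per unit

At a seller price of 153, quantity supplied is -274 + 6·153 = 644.
Buyers absorb 644 only when they pay Pb = 4480/9 − (5/9)·644 = 140.
s = Ps − Pb = 153 − 140 = 13.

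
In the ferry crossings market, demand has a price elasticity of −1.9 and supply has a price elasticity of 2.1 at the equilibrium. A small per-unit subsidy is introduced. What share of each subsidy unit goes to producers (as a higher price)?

For a small subsidy around the equilibrium, the benefit split depends on the relative slopes, which at a point are proportional to the elasticities.
Buyer share = εs/(εs + |εd|) = 2.1/(2.1 + 1.9) = 0.525; seller share = |εd|/(εs + |εd|) = 0.475.
So producers capture 0.475 of the subsidy.

Producer share = 0.475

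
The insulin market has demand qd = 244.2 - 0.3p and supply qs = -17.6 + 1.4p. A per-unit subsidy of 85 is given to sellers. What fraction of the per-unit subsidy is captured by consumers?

Consumer share = 14/17

Pre-subsidy: 244.2 - 0.3p = -17.6 + 1.4p gives p* = 154, q* = 198.
With the subsidy, sellers receive ps = pb + 85 for each unit, where pb is the price buyers pay.
Supply in terms of pb becomes qs = -17.6 + 1.4(pb + 85) = 101.4 + 1.4pb. Setting this equal to demand: 244.2 - 0.3pb = 101.4 + 1.4pb, so pb = 84.
Sellers receive ps = 84 + 85 = 169; q' = 244.2 − 0.3·84 = 219.
Buyers' price falls by p* − pb = 154 − 84 = 70; sellers' price rises by ps − p* = 169 − 154 = 15.
So consumers capture 70/85 = 14/17 of each unit of subsidy.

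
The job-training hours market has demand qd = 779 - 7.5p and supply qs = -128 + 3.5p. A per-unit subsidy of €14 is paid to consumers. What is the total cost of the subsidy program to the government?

Government cost = €2716

Pre-subsidy: 779 - 7.5p = -128 + 3.5p gives p* = 907/11, q* = 3533/22.
With the rebate, buyers effectively pay pb = ps − 14, where ps is the price sellers receive.
Demand in terms of ps becomes qd = 779 − 7.5(ps − 14) = 884 - 7.5ps. Setting this equal to supply: 884 - 7.5ps = -128 + 3.5ps, so ps = 92.
Buyers pay pb = 92 − 14 = 78; q' = -128 + 3.5·92 = 194.
Government outlay = subsidy × quantity = 14 × 194 = 2716.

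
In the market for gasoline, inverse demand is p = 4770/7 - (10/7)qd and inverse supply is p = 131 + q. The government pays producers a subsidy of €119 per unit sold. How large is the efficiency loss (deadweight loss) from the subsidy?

Pre-subsidy: 4770/7 - (10/7)q = 131 + q gives q* = 3853/17 and p* = 6080/17.
With the subsidy, sellers receive ps = pb + 119 for each unit, where pb is the price buyers pay.
On the curves, pb = 4770/7 - (10/7)q and ps = 131 + q; the wedge ps − pb = 119 gives 131 + q − (4770/7 - (10/7)q) = 119, so q' = 4686/17.
Then pb = 4770/7 − (10/7)·(4686/17) = 4890/17 and ps = 131 + 1·(4686/17) = 6913/17.
The subsidy expands output by 4686/17 − 3853/17 = 49 past the efficient level; on those units the gap between marginal cost and willingness to pay runs from 0 up to 119.
DWL = ½ × 119 × 49 = 2915.5.

Deadweight loss = €2915.5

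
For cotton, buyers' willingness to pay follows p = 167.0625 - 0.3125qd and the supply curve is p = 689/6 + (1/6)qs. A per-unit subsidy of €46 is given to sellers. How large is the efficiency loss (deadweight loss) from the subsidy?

Pre-subsidy: 167.0625 - 0.3125q = 689/6 + (1/6)q gives q* = 109 and p* = 133.
With the subsidy, sellers receive ps = pb + 46 for each unit, where pb is the price buyers pay.
On the curves, pb = 167.0625 - 0.3125q and ps = 689/6 + (1/6)q; the wedge ps − pb = 46 gives 689/6 + (1/6)q − (167.0625 - 0.3125q) = 46, so q' = 205.
Then pb = 167.0625 − 0.3125·205 = 103 and ps = 689/6 + (1/6)·205 = 149.
The subsidy expands output by 205 − 109 = 96 past the efficient level; on those units the gap between marginal cost and willingness to pay runs from 0 up to 46.
DWL = ½ × 46 × 96 = 2208.

Deadweight loss = €2208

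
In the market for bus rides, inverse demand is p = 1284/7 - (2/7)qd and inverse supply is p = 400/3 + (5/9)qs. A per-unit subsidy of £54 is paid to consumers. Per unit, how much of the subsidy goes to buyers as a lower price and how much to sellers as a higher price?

Buyers gain 972/53 per unit; sellers gain 1890/53 per unit

Pre-subsidy: 1284/7 - (2/7)q = 400/3 + (5/9)q gives q* = 3156/53 and p* = 8820/53.
With the rebate, buyers effectively pay pb = ps − 54, where ps is the price sellers receive.
On the curves, pb = 1284/7 - (2/7)q and ps = 400/3 + (5/9)q; the wedge ps − pb = 54 gives 400/3 + (5/9)q − (1284/7 - (2/7)q) = 54, so q' = 6558/53.
Then pb = 1284/7 − (2/7)·(6558/53) = 7848/53 and ps = 400/3 + (5/9)·(6558/53) = 10710/53.
Buyers' price falls by p* − pb = 8820/53 − 7848/53 = 972/53; sellers' price rises by ps − p* = 10710/53 − 8820/53 = 1890/53.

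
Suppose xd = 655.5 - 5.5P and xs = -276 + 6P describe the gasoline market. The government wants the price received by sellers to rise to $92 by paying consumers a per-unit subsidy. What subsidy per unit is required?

Required subsidy s = $23 per unit

At a seller price of 92, quantity supplied is -276 + 6·92 = 276.
Buyers absorb 276 only when they pay Pb with 655.5 − 5.5·Pb = 276, i.e. Pb = 69.
s = Ps − Pb = 92 − 69 = 23.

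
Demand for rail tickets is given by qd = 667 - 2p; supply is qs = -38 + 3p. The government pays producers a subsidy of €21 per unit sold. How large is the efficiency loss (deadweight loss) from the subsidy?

Deadweight loss = €264.6

Pre-subsidy: 667 - 2p = -38 + 3p gives p* = 141, q* = 385.
With the subsidy, sellers receive ps = pb + 21 for each unit, where pb is the price buyers pay.
Supply in terms of pb becomes qs = -38 + 3(pb + 21) = 25 + 3pb. Setting this equal to demand: 667 - 2pb = 25 + 3pb, so pb = 128.4.
Sellers receive ps = 128.4 + 21 = 149.4; q' = 667 − 2·128.4 = 410.2.
The subsidy expands output by 410.2 − 385 = 25.2 past the efficient level; on those units the gap between marginal cost and willingness to pay runs from 0 up to 21.
DWL = ½ × 21 × 25.2 = 264.6.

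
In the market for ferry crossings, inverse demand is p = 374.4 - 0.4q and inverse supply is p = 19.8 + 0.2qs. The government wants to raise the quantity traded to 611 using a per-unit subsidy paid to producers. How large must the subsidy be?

At q = 611, from the demand curve buyers pay pb = 374.4 − 0.4·611 = 130; from the supply curve sellers need ps = 19.8 + 0.2·611 = 142.
The subsidy must fill the gap: s = ps − pb = 142 − 130 = 12.

Required subsidy s = 12 per unit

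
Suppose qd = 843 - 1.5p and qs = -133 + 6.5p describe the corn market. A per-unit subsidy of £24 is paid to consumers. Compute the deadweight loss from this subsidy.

Pre-subsidy: 843 - 1.5p = -133 + 6.5p gives p* = 122, q* = 660.
With the rebate, buyers effectively pay pb = ps − 24, where ps is the price sellers receive.
Demand in terms of ps becomes qd = 843 − 1.5(ps − 24) = 879 - 1.5ps. Setting this equal to supply: 879 - 1.5ps = -133 + 6.5ps, so ps = 126.5.
Buyers pay pb = 126.5 − 24 = 102.5; q' = -133 + 6.5·126.5 = 689.25.
The subsidy expands output by 689.25 − 660 = 29.25 past the efficient level; on those units the gap between marginal cost and willingness to pay runs from 0 up to 24.
DWL = ½ × 24 × 29.25 = 351.

Deadweight loss = £351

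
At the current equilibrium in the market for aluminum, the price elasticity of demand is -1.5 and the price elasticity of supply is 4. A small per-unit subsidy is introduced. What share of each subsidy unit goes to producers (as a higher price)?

Producer share = 3/11

For a small subsidy around the equilibrium, the benefit split depends on the relative slopes, which at a point are proportional to the elasticities.
Buyer share = εs/(εs + |εd|) = 4/(4 + 1.5) = 8/11; seller share = |εd|/(εs + |εd|) = 3/11.
So producers capture 3/11 of the subsidy.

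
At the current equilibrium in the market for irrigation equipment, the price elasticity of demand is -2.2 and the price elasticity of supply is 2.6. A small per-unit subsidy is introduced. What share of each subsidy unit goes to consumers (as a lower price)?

For a small subsidy around the equilibrium, the benefit split depends on the relative slopes, which at a point are proportional to the elasticities.
Buyer share = εs/(εs + |εd|) = 2.6/(2.6 + 2.2) = 13/24; seller share = |εd|/(εs + |εd|) = 11/24.

Consumer share = 13/24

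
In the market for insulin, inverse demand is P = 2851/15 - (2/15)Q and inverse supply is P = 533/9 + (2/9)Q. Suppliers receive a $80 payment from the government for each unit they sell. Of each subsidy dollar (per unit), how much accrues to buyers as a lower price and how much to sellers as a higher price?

Buyers gain $30 per unit; sellers gain $50 per unit

Pre-subsidy: 2851/15 - (2/15)Q = 533/9 + (2/9)Q gives Q* = 368 and P* = 141.
With the subsidy, sellers receive Ps = Pb + 80 for each unit, where Pb is the price buyers pay.
On the curves, Pb = 2851/15 - (2/15)Q and Ps = 533/9 + (2/9)Q; the wedge Ps − Pb = 80 gives 533/9 + (2/9)Q − (2851/15 - (2/15)Q) = 80, so Q' = 593.
Then Pb = 2851/15 − (2/15)·593 = 111 and Ps = 533/9 + (2/9)·593 = 191.
Buyers' price falls by P* − Pb = 141 − 111 = 30; sellers' price rises by Ps − P* = 191 − 141 = 50.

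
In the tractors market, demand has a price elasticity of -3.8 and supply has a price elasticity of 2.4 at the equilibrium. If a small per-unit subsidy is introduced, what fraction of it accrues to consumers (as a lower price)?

Consumer share = 12/31

For a small subsidy around the equilibrium, the benefit split depends on the relative slopes, which at a point are proportional to the elasticities.
Buyer share = εs/(εs + |εd|) = 2.4/(2.4 + 3.8) = 12/31; seller share = |εd|/(εs + |εd|) = 19/31.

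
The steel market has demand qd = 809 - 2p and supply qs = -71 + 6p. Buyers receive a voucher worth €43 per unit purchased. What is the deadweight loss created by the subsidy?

Deadweight loss = €1386.75

Pre-subsidy: 809 - 2p = -71 + 6p gives p* = 110, q* = 589.
With the rebate, buyers effectively pay pb = ps − 43, where ps is the price sellers receive.
Demand in terms of ps becomes qd = 809 − 2(ps − 43) = 895 - 2ps. Setting this equal to supply: 895 - 2ps = -71 + 6ps, so ps = 120.75.
Buyers pay pb = 120.75 − 43 = 77.75; q' = -71 + 6·120.75 = 653.5.
The subsidy expands output by 653.5 − 589 = 64.5 past the efficient level; on those units the gap between marginal cost and willingness to pay runs from 0 up to 43.
DWL = ½ × 43 × 64.5 = 1386.75.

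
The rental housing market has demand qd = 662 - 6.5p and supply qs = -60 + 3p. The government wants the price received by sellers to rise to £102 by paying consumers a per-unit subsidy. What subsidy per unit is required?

At a seller price of 102, quantity supplied is -60 + 3·102 = 246.
Buyers absorb 246 only when they pay pb with 662 − 6.5·pb = 246, i.e. pb = 64.
s = ps − pb = 102 − 64 = 38.

Required subsidy s = £38 per unit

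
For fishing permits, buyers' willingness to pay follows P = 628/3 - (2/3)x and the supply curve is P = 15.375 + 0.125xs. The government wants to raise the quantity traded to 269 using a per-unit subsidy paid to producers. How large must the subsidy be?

At x = 269, from the demand curve buyers pay Pb = 628/3 − (2/3)·269 = 30; from the supply curve sellers need Ps = 15.375 + 0.125·269 = 49.
The subsidy must fill the gap: s = Ps − Pb = 49 − 30 = 19.

Required subsidy s = 19 per unit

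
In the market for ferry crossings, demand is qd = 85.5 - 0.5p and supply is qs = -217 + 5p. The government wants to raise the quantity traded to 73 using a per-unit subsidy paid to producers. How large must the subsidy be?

Required subsidy s = 33 per unit

At q = 73, invert demand for the buyer price: pb = (85.5 − 73)/0.5 = 25; invert supply for the seller price: ps = (73 − (-217))/5 = 58.
The subsidy must fill the gap: s = ps − pb = 58 − 25 = 33.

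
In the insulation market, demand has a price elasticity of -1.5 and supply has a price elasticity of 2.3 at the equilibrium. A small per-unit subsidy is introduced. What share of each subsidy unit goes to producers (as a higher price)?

For a small subsidy around the equilibrium, the benefit split depends on the relative slopes, which at a point are proportional to the elasticities.
Buyer share = εs/(εs + |εd|) = 2.3/(2.3 + 1.5) = 23/38; seller share = |εd|/(εs + |εd|) = 15/38.
So producers capture 15/38 of the subsidy.

Producer share = 15/38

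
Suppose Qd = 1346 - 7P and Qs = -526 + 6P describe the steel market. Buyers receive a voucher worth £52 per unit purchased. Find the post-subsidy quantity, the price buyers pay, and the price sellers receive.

Pre-subsidy: 1346 - 7P = -526 + 6P gives P* = 144, Q* = 338.
With the rebate, buyers effectively pay Pb = Ps − 52, where Ps is the price sellers receive.
Demand in terms of Ps becomes Qd = 1346 − 7(Ps − 52) = 1710 - 7Ps. Setting this equal to supply: 1710 - 7Ps = -526 + 6Ps, so Ps = 172.
Buyers pay Pb = 172 − 52 = 120; Q' = -526 + 6·172 = 506.

Q' = 506; buyers pay £120; sellers receive £172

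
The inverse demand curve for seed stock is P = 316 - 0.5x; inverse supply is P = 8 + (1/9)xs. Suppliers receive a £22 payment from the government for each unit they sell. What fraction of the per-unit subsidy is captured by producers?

Pre-subsidy: 316 - 0.5x = 8 + (1/9)x gives x* = 504 and P* = 64.
With the subsidy, sellers receive Ps = Pb + 22 for each unit, where Pb is the price buyers pay.
On the curves, Pb = 316 - 0.5x and Ps = 8 + (1/9)x; the wedge Ps − Pb = 22 gives 8 + (1/9)x − (316 - 0.5x) = 22, so x' = 540.
Then Pb = 316 − 0.5·540 = 46 and Ps = 8 + (1/9)·540 = 68.
Buyers' price falls by P* − Pb = 64 − 46 = 18; sellers' price rises by Ps − P* = 68 − 64 = 4.
So producers capture 4/22 = 2/11 of each unit of subsidy.

Producer share = 2/11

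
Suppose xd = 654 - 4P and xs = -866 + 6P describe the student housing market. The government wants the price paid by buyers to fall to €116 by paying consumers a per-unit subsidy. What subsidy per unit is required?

Required subsidy s = €60 per unit

At a buyer price of 116, quantity demanded is 654 − 4·116 = 190.
Sellers supply 190 only when they receive Ps with -866 + 6·Ps = 190, i.e. Ps = 176.
s = Ps − Pb = 176 − 116 = 60.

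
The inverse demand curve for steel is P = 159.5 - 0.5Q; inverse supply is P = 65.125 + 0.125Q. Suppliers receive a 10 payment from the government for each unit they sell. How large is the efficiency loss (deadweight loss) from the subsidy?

Deadweight loss = 80

Pre-subsidy: 159.5 - 0.5Q = 65.125 + 0.125Q gives Q* = 151 and P* = 84.
With the subsidy, sellers receive Ps = Pb + 10 for each unit, where Pb is the price buyers pay.
On the curves, Pb = 159.5 - 0.5Q and Ps = 65.125 + 0.125Q; the wedge Ps − Pb = 10 gives 65.125 + 0.125Q − (159.5 - 0.5Q) = 10, so Q' = 167.
Then Pb = 159.5 − 0.5·167 = 76 and Ps = 65.125 + 0.125·167 = 86.
The subsidy expands output by 167 − 151 = 16 past the efficient level; on those units the gap between marginal cost and willingness to pay runs from 0 up to 10.
DWL = ½ × 10 × 16 = 80.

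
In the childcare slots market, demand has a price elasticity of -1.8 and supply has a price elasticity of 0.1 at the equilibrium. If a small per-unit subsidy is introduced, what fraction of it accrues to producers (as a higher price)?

Producer share = 18/19

For a small subsidy around the equilibrium, the benefit split depends on the relative slopes, which at a point are proportional to the elasticities.
Buyer share = εs/(εs + |εd|) = 0.1/(0.1 + 1.8) = 1/19; seller share = |εd|/(εs + |εd|) = 18/19.
So producers capture 18/19 of the subsidy.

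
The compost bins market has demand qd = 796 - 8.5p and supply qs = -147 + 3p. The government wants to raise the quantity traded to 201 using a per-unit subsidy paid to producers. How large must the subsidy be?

At q = 201, invert demand for the buyer price: pb = (796 − 201)/8.5 = 70; invert supply for the seller price: ps = (201 − (-147))/3 = 116.
The subsidy must fill the gap: s = ps − pb = 116 − 70 = 46.

Required subsidy s = 46 per unit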